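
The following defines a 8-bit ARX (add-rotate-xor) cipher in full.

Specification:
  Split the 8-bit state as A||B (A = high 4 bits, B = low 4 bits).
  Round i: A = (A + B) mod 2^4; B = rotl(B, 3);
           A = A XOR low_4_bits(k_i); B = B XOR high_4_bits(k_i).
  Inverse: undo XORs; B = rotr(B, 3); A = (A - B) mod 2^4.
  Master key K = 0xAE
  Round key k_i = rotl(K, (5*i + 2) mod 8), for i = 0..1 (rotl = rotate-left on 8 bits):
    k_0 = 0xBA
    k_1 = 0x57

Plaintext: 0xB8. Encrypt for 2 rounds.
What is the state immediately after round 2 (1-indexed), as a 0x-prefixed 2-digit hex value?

0xFA

s_0 = plaintext = 0xB8
s_1 = Round(s_0, k_0) = 0x9F
s_2 = Round(s_1, k_1) = 0xFA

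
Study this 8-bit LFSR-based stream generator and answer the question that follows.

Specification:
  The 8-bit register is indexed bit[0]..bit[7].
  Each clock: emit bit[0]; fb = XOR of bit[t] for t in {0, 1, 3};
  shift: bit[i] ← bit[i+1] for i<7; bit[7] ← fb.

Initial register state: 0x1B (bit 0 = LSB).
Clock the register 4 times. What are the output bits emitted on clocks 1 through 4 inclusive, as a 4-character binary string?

reg_0 = 0x1B
clock 1: out=1, reg = 0x8D
clock 2: out=1, reg = 0x46
clock 3: out=0, reg = 0xA3
clock 4: out=1, reg = 0x51

1101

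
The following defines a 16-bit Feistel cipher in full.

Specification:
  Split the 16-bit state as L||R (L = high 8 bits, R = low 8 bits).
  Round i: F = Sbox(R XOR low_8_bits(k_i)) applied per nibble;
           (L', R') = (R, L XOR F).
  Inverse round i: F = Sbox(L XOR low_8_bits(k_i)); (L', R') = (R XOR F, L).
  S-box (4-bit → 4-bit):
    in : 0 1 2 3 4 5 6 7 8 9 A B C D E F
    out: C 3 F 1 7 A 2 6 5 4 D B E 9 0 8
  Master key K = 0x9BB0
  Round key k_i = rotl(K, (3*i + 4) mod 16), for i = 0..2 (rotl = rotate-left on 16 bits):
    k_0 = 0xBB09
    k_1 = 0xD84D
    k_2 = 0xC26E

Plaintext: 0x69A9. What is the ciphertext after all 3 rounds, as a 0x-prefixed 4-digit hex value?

0x2CCA

s_0 = plaintext = 0x69A9
s_1 = Round(s_0, k_0) = 0xA9B5
s_2 = Round(s_1, k_1) = 0xB52C
s_3 = Round(s_2, k_2) = 0x2CCA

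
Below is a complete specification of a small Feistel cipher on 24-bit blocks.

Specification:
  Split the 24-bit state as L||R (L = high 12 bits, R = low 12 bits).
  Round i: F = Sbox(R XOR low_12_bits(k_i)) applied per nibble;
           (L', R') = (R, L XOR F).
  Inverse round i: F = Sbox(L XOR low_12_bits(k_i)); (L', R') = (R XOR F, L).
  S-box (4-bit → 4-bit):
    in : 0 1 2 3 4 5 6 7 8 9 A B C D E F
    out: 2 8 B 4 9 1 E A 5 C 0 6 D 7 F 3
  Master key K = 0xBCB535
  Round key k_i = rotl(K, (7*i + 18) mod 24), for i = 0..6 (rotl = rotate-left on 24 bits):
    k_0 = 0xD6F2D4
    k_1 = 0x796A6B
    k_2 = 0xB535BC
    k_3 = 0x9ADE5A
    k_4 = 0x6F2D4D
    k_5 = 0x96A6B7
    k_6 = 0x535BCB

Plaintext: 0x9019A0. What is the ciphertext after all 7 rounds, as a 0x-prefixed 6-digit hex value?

0x301BF9

s_0 = plaintext = 0x9019A0
s_1 = Round(s_0, k_0) = 0x9A0FA8
s_2 = Round(s_1, k_1) = 0xFA8874
s_3 = Round(s_2, k_2) = 0x87487D
s_4 = Round(s_3, k_3) = 0x87D6CE
s_5 = Round(s_4, k_4) = 0x6CEE29
s_6 = Round(s_5, k_5) = 0xE29301
s_7 = Round(s_6, k_6) = 0x301BF9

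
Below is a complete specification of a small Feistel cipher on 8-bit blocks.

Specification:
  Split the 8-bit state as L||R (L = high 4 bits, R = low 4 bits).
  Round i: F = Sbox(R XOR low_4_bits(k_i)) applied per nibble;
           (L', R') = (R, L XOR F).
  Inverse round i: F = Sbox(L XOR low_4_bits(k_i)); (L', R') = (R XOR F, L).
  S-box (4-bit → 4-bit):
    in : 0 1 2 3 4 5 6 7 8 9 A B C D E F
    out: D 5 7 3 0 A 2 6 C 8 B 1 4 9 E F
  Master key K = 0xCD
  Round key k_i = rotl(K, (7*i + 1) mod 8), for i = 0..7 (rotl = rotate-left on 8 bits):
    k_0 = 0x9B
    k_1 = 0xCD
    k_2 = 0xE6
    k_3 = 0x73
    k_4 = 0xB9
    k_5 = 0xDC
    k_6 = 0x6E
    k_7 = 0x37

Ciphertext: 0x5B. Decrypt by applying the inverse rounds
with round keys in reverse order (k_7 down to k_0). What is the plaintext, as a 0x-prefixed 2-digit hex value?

0x9D

s_0 = ciphertext = 0x5B
s_1 = InvRound(s_0, k_7) = 0xC5
s_2 = InvRound(s_1, k_6) = 0x2C
s_3 = InvRound(s_2, k_5) = 0x22
s_4 = InvRound(s_3, k_4) = 0x32
s_5 = InvRound(s_4, k_3) = 0xF3
s_6 = InvRound(s_5, k_2) = 0xBF
s_7 = InvRound(s_6, k_1) = 0xDB
s_8 = InvRound(s_7, k_0) = 0x9D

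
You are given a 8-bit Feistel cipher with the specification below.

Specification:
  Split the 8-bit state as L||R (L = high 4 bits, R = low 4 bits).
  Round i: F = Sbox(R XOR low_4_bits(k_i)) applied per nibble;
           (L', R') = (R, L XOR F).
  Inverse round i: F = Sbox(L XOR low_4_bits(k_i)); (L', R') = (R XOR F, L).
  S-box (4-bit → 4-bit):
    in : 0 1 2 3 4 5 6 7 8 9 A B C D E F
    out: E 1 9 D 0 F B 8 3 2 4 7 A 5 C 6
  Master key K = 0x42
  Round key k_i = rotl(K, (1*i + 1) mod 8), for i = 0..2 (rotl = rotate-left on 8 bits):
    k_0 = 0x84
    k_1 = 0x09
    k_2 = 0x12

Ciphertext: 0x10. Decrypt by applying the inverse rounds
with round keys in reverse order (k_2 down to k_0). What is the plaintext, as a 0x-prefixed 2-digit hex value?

s_0 = ciphertext = 0x10
s_1 = InvRound(s_0, k_2) = 0xD1
s_2 = InvRound(s_1, k_1) = 0x1D
s_3 = InvRound(s_2, k_0) = 0x21

0x21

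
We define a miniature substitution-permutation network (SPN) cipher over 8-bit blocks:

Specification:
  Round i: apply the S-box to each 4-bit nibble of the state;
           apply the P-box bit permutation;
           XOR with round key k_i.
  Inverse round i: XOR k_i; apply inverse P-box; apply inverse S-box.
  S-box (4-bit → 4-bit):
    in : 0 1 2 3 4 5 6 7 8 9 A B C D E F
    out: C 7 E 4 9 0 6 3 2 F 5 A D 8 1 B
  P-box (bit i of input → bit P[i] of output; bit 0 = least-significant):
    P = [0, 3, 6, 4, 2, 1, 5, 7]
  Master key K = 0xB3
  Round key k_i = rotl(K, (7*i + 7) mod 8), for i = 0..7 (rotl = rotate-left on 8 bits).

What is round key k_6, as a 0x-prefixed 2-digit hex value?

K = 0xB3
k_0 = rotl(K, (7*0+7) mod 8) = rotl(K, 7) = 0xD9
k_1 = rotl(K, (7*1+7) mod 8) = rotl(K, 6) = 0xEC
k_2 = rotl(K, (7*2+7) mod 8) = rotl(K, 5) = 0x76
k_3 = rotl(K, (7*3+7) mod 8) = rotl(K, 4) = 0x3B
k_4 = rotl(K, (7*4+7) mod 8) = rotl(K, 3) = 0x9D
k_5 = rotl(K, (7*5+7) mod 8) = rotl(K, 2) = 0xCE
k_6 = rotl(K, (7*6+7) mod 8) = rotl(K, 1) = 0x67

0x67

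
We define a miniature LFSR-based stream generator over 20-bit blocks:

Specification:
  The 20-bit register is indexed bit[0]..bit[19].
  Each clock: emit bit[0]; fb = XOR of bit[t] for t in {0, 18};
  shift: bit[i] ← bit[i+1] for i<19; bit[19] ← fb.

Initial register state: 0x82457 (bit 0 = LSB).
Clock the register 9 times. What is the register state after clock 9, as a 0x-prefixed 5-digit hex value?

0x08C12

reg_0 = 0x82457
clock 1: out=1, reg = 0xC122B
clock 2: out=1, reg = 0x60915
clock 3: out=1, reg = 0x3048A
clock 4: out=0, reg = 0x18245
clock 5: out=1, reg = 0x8C122
clock 6: out=0, reg = 0x46091
clock 7: out=1, reg = 0x23048
clock 8: out=0, reg = 0x11824
clock 9: out=0, reg = 0x08C12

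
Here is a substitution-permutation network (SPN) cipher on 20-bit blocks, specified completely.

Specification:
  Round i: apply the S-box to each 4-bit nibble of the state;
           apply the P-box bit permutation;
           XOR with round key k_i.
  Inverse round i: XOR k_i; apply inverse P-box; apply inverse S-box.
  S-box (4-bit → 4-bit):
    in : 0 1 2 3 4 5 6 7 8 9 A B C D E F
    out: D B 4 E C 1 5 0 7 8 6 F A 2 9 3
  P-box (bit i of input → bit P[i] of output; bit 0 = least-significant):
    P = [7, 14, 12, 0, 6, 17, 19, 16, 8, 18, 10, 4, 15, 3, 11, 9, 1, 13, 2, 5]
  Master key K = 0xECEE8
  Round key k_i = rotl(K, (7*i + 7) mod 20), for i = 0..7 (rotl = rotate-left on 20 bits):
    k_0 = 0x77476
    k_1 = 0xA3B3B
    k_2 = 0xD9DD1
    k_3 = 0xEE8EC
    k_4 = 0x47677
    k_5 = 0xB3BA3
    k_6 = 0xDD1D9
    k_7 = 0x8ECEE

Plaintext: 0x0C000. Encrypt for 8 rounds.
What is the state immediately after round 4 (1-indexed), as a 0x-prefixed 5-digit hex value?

0xEA2C8

s_0 = plaintext = 0x0C000
s_1 = Round(s_0, k_0) = 0xE6389
s_2 = Round(s_1, k_1) = 0x4B748
s_3 = Round(s_2, k_2) = 0x4477D
s_4 = Round(s_3, k_3) = 0xEA2C8
s_5 = Round(s_4, k_4) = 0x72ADD
s_6 = Round(s_5, k_5) = 0xD77A3
s_7 = Round(s_6, k_6) = 0x7A1D8
s_8 = Round(s_7, k_7) = 0xEB576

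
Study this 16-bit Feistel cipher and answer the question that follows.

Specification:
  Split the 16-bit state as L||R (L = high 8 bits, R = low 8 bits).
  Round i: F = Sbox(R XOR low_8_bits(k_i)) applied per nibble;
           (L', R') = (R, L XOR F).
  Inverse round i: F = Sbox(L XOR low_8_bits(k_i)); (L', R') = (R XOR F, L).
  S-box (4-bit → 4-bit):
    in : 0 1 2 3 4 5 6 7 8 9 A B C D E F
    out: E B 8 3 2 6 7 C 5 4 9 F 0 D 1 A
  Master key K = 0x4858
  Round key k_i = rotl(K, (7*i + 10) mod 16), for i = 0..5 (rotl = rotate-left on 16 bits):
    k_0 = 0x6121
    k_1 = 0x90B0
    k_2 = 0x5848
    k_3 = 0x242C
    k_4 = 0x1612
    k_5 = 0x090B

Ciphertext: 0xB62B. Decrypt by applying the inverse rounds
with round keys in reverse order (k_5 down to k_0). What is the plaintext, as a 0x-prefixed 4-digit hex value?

0x164C

s_0 = ciphertext = 0xB62B
s_1 = InvRound(s_0, k_5) = 0xD6B6
s_2 = InvRound(s_1, k_4) = 0xB4D6
s_3 = InvRound(s_2, k_3) = 0x93B4
s_4 = InvRound(s_3, k_2) = 0x6B93
s_5 = InvRound(s_4, k_1) = 0x4C6B
s_6 = InvRound(s_5, k_0) = 0x164C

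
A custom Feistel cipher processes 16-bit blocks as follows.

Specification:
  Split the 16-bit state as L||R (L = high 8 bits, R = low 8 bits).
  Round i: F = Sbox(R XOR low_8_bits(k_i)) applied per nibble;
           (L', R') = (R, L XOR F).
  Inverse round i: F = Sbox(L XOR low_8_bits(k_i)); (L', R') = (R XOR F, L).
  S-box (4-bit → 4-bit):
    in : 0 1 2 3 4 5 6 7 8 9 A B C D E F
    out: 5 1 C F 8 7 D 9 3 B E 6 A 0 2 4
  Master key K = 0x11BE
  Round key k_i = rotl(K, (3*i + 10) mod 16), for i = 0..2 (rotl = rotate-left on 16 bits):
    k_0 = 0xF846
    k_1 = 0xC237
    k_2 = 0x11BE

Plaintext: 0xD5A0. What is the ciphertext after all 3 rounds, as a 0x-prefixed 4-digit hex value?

0x0496

s_0 = plaintext = 0xD5A0
s_1 = Round(s_0, k_0) = 0xA0F8
s_2 = Round(s_1, k_1) = 0xF804
s_3 = Round(s_2, k_2) = 0x0496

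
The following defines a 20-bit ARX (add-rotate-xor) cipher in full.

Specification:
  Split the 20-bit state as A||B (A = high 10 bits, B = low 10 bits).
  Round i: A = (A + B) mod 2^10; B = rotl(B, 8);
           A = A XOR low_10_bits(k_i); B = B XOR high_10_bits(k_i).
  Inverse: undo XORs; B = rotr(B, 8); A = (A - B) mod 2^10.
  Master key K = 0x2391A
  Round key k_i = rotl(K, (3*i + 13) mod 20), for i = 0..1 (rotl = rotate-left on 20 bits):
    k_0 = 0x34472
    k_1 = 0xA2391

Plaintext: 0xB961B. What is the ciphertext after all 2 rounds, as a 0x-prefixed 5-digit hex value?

s_0 = plaintext = 0xB961B
s_1 = Round(s_0, k_0) = 0x5CB57
s_2 = Round(s_1, k_1) = 0xD615D

0xD615D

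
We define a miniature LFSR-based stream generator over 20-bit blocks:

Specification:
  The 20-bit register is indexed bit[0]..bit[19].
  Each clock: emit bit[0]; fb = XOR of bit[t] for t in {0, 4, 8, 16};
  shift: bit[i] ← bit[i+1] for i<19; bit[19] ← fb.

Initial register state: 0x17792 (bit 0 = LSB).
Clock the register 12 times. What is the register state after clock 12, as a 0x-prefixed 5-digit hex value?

reg_0 = 0x17792
clock 1: out=0, reg = 0x8BBC9
clock 2: out=1, reg = 0x45DE4
clock 3: out=0, reg = 0xA2EF2
clock 4: out=0, reg = 0xD1779
clock 5: out=1, reg = 0x68BBC
clock 6: out=0, reg = 0x345DE
clock 7: out=0, reg = 0x9A2EF
clock 8: out=1, reg = 0x4D177
clock 9: out=1, reg = 0xA68BB
clock 10: out=1, reg = 0x5345D
clock 11: out=1, reg = 0xA9A2E
clock 12: out=0, reg = 0x54D17

0x54D17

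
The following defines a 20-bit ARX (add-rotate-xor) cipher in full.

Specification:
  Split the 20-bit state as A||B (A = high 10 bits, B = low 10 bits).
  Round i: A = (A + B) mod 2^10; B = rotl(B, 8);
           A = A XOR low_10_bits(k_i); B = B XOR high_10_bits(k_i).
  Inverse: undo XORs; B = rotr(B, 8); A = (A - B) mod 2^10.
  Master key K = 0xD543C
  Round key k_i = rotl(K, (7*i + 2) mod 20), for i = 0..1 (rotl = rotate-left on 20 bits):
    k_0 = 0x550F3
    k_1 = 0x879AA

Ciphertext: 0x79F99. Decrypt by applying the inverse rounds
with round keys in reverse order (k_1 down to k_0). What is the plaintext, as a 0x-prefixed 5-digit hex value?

0x67127

s_0 = ciphertext = 0x79F99
s_1 = InvRound(s_0, k_1) = 0x8C21D
s_2 = InvRound(s_1, k_0) = 0x67127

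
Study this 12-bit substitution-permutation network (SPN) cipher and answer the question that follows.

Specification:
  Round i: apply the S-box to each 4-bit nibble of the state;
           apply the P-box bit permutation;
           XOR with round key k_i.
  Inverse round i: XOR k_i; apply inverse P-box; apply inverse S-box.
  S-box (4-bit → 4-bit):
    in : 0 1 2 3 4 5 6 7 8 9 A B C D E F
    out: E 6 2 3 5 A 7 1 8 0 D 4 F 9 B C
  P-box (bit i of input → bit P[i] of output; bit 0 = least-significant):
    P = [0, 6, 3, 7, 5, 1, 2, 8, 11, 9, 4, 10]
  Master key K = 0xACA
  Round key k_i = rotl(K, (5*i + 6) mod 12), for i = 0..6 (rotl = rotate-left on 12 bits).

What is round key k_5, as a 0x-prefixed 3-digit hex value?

0x556

K = 0xACA
k_0 = rotl(K, (5*0+6) mod 12) = rotl(K, 6) = 0x2AB
k_1 = rotl(K, (5*1+6) mod 12) = rotl(K, 11) = 0x565
k_2 = rotl(K, (5*2+6) mod 12) = rotl(K, 4) = 0xCAA
k_3 = rotl(K, (5*3+6) mod 12) = rotl(K, 9) = 0x559
k_4 = rotl(K, (5*4+6) mod 12) = rotl(K, 2) = 0xB2A
k_5 = rotl(K, (5*5+6) mod 12) = rotl(K, 7) = 0x556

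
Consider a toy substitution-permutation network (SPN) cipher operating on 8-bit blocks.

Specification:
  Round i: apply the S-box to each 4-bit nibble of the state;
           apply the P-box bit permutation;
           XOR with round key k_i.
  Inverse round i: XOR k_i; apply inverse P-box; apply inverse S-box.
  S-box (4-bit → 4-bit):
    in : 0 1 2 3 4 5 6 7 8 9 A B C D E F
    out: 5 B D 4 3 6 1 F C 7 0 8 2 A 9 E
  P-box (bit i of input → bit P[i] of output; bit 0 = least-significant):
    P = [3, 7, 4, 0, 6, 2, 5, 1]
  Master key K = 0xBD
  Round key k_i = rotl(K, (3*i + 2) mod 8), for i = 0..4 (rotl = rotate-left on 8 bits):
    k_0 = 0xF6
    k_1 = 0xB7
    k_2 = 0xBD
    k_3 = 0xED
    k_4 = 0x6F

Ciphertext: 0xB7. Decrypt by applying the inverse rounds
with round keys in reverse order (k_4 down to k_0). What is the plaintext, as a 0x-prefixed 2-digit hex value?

0xAB

s_0 = ciphertext = 0xB7
s_1 = InvRound(s_0, k_4) = 0x69
s_2 = InvRound(s_1, k_3) = 0xCC
s_3 = InvRound(s_2, k_2) = 0x08
s_4 = InvRound(s_3, k_1) = 0xF7
s_5 = InvRound(s_4, k_0) = 0xAB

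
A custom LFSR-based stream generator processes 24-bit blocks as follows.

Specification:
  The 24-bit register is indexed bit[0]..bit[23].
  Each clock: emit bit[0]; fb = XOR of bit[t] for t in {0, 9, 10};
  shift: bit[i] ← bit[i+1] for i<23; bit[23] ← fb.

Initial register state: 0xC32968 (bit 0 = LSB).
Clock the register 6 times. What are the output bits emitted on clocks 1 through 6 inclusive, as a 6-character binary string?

000101

reg_0 = 0xC32968
clock 1: out=0, reg = 0x6194B4
clock 2: out=0, reg = 0xB0CA5A
clock 3: out=0, reg = 0xD8652D
clock 4: out=1, reg = 0x6C3296
clock 5: out=0, reg = 0xB6194B
clock 6: out=1, reg = 0xDB0CA5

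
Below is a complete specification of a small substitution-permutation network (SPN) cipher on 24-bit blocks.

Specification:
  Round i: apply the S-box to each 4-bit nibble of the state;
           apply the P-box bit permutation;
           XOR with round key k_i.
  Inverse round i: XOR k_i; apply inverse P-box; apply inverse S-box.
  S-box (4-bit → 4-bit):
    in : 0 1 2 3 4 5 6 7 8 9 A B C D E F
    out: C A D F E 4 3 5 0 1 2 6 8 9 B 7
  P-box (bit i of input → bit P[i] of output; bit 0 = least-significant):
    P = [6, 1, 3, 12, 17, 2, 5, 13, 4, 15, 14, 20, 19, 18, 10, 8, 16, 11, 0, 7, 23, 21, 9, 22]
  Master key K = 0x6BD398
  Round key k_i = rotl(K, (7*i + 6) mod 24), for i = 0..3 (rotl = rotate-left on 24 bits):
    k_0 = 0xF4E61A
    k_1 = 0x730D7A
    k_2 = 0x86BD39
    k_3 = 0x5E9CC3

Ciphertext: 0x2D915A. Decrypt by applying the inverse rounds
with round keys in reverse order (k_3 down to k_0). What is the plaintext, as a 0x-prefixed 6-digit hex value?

s_0 = ciphertext = 0x2D915A
s_1 = InvRound(s_0, k_3) = 0x130D95
s_2 = InvRound(s_1, k_2) = 0x9DA140
s_3 = InvRound(s_2, k_1) = 0xEAF62B
s_4 = InvRound(s_3, k_0) = 0x856D7C

0x856D7C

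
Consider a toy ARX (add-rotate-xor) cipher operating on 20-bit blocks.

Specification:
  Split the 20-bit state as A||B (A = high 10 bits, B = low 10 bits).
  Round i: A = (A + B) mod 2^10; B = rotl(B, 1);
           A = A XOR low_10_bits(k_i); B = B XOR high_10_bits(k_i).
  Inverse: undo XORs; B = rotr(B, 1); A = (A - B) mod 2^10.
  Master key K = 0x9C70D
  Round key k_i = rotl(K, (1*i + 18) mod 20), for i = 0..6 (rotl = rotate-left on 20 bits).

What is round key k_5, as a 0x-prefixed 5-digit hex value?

0xE386C

K = 0x9C70D
k_0 = rotl(K, (1*0+18) mod 20) = rotl(K, 18) = 0x671C3
k_1 = rotl(K, (1*1+18) mod 20) = rotl(K, 19) = 0xCE386
k_2 = rotl(K, (1*2+18) mod 20) = rotl(K, 0) = 0x9C70D
k_3 = rotl(K, (1*3+18) mod 20) = rotl(K, 1) = 0x38E1B
k_4 = rotl(K, (1*4+18) mod 20) = rotl(K, 2) = 0x71C36
k_5 = rotl(K, (1*5+18) mod 20) = rotl(K, 3) = 0xE386C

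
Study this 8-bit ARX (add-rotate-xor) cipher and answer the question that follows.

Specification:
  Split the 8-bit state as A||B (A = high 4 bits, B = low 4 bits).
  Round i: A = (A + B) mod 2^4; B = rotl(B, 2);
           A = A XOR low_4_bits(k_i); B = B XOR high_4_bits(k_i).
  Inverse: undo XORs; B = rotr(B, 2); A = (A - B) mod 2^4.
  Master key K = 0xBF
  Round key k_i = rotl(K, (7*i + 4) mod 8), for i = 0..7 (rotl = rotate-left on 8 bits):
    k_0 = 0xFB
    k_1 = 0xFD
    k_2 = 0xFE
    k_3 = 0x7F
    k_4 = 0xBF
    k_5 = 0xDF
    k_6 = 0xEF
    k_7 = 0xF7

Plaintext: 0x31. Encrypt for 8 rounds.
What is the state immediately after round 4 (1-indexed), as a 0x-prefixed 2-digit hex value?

s_0 = plaintext = 0x31
s_1 = Round(s_0, k_0) = 0xFB
s_2 = Round(s_1, k_1) = 0x71
s_3 = Round(s_2, k_2) = 0x6B
s_4 = Round(s_3, k_3) = 0xE9
s_5 = Round(s_4, k_4) = 0x8D
s_6 = Round(s_5, k_5) = 0xAA
s_7 = Round(s_6, k_6) = 0xB4
s_8 = Round(s_7, k_7) = 0x8E

0xE9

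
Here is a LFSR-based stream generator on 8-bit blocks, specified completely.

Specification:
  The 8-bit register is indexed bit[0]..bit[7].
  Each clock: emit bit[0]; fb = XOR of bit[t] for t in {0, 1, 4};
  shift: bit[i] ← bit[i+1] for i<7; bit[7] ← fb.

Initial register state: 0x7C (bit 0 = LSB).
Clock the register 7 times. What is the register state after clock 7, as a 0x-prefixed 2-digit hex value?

reg_0 = 0x7C
clock 1: out=0, reg = 0xBE
clock 2: out=0, reg = 0x5F
clock 3: out=1, reg = 0xAF
clock 4: out=1, reg = 0x57
clock 5: out=1, reg = 0xAB
clock 6: out=1, reg = 0x55
clock 7: out=1, reg = 0x2A

0x2A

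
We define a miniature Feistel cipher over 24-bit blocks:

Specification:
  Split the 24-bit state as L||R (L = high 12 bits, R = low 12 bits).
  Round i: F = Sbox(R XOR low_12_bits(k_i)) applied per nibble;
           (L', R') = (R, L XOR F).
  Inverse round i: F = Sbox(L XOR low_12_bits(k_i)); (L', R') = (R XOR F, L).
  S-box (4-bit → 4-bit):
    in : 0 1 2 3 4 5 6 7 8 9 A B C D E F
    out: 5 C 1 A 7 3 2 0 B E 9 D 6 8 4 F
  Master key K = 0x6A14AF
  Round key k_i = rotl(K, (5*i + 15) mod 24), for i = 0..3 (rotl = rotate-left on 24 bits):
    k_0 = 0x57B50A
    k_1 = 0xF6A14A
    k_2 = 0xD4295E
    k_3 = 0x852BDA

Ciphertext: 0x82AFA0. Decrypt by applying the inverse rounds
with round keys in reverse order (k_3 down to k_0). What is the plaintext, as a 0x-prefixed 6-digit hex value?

s_0 = ciphertext = 0x82AFA0
s_1 = InvRound(s_0, k_3) = 0x55582A
s_2 = InvRound(s_1, k_2) = 0xE77555
s_3 = InvRound(s_2, k_1) = 0xAFDE77
s_4 = InvRound(s_3, k_0) = 0x187AFD

0x187AFD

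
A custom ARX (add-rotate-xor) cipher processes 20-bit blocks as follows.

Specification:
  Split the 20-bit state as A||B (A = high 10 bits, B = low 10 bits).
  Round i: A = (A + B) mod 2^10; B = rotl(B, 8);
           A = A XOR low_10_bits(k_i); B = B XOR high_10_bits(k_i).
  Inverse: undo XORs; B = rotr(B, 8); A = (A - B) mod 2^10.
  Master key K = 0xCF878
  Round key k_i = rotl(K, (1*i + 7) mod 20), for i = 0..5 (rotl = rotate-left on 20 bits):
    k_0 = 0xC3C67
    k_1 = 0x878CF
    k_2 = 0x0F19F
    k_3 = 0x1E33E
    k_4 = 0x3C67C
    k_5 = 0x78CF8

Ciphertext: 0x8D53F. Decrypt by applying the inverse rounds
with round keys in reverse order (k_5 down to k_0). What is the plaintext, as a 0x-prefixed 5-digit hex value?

s_0 = ciphertext = 0x8D53F
s_1 = InvRound(s_0, k_5) = 0xD7770
s_2 = InvRound(s_1, k_4) = 0xC6A07
s_3 = InvRound(s_2, k_3) = 0x899FE
s_4 = InvRound(s_3, k_2) = 0x2C309
s_5 = InvRound(s_4, k_1) = 0x0885D
s_6 = InvRound(s_5, k_0) = 0xBE94B

0xBE94B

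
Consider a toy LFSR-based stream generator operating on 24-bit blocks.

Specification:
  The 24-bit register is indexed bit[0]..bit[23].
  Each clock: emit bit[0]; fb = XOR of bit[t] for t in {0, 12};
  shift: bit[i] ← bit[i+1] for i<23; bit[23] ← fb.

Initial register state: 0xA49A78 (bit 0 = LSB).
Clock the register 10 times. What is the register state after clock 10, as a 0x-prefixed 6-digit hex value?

0x0C6926

reg_0 = 0xA49A78
clock 1: out=0, reg = 0xD24D3C
clock 2: out=0, reg = 0x69269E
clock 3: out=0, reg = 0x34934F
clock 4: out=1, reg = 0x1A49A7
clock 5: out=1, reg = 0x8D24D3
clock 6: out=1, reg = 0xC69269
clock 7: out=1, reg = 0x634934
clock 8: out=0, reg = 0x31A49A
clock 9: out=0, reg = 0x18D24D
clock 10: out=1, reg = 0x0C6926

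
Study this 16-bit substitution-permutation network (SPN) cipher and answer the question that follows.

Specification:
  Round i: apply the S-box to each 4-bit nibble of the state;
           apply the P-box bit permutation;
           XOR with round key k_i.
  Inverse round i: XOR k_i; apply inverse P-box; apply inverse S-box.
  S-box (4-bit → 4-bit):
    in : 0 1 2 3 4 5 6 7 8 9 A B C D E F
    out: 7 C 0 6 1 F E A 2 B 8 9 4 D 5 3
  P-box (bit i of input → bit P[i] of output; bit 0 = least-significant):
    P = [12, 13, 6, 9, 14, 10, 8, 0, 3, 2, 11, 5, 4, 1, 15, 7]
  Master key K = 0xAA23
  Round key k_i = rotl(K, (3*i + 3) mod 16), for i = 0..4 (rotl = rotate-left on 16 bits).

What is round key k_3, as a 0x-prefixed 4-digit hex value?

0x3AA2

K = 0xAA23
k_0 = rotl(K, (3*0+3) mod 16) = rotl(K, 3) = 0x511D
k_1 = rotl(K, (3*1+3) mod 16) = rotl(K, 6) = 0x88EA
k_2 = rotl(K, (3*2+3) mod 16) = rotl(K, 9) = 0x4754
k_3 = rotl(K, (3*3+3) mod 16) = rotl(K, 12) = 0x3AA2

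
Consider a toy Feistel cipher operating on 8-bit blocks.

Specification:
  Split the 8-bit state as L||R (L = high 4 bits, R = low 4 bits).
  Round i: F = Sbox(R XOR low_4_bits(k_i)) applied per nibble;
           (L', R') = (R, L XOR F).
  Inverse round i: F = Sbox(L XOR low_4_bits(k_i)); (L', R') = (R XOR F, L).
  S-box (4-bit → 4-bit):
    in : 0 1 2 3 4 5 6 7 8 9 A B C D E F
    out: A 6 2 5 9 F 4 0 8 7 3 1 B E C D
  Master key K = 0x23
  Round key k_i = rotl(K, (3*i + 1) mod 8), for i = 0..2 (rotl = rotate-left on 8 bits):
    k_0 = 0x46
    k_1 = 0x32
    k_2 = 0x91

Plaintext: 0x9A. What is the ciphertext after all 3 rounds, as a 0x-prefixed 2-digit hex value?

0x04

s_0 = plaintext = 0x9A
s_1 = Round(s_0, k_0) = 0xA2
s_2 = Round(s_1, k_1) = 0x20
s_3 = Round(s_2, k_2) = 0x04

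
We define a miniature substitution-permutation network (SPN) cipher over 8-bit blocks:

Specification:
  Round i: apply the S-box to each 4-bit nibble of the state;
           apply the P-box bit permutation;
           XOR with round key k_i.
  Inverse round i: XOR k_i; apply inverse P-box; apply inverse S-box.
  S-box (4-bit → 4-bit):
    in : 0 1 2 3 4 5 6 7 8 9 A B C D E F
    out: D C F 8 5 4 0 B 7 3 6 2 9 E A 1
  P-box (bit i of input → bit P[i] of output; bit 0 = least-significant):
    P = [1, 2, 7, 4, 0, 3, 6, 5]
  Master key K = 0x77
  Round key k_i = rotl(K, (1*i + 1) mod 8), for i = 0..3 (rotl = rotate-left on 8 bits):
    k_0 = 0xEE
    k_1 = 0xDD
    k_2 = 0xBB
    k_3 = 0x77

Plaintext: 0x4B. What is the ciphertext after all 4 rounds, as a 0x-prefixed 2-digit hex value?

0x88

s_0 = plaintext = 0x4B
s_1 = Round(s_0, k_0) = 0xAB
s_2 = Round(s_1, k_1) = 0x91
s_3 = Round(s_2, k_2) = 0x22
s_4 = Round(s_3, k_3) = 0x88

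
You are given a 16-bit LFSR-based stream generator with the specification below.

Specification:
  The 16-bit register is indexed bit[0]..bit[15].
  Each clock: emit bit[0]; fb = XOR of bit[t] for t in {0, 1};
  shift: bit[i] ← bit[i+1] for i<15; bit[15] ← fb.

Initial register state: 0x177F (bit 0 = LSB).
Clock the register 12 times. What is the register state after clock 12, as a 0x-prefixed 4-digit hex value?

reg_0 = 0x177F
clock 1: out=1, reg = 0x0BBF
clock 2: out=1, reg = 0x05DF
clock 3: out=1, reg = 0x02EF
clock 4: out=1, reg = 0x0177
clock 5: out=1, reg = 0x00BB
clock 6: out=1, reg = 0x005D
clock 7: out=1, reg = 0x802E
clock 8: out=0, reg = 0xC017
clock 9: out=1, reg = 0x600B
clock 10: out=1, reg = 0x3005
clock 11: out=1, reg = 0x9802
clock 12: out=0, reg = 0xCC01

0xCC01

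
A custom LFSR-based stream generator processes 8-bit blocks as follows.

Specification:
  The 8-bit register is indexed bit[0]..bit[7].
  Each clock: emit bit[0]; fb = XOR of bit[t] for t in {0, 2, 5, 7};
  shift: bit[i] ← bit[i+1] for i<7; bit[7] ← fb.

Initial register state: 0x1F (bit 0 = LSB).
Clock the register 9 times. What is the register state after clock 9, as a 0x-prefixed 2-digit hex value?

0xE4

reg_0 = 0x1F
clock 1: out=1, reg = 0x0F
clock 2: out=1, reg = 0x07
clock 3: out=1, reg = 0x03
clock 4: out=1, reg = 0x81
clock 5: out=1, reg = 0x40
clock 6: out=0, reg = 0x20
clock 7: out=0, reg = 0x90
clock 8: out=0, reg = 0xC8
clock 9: out=0, reg = 0xE4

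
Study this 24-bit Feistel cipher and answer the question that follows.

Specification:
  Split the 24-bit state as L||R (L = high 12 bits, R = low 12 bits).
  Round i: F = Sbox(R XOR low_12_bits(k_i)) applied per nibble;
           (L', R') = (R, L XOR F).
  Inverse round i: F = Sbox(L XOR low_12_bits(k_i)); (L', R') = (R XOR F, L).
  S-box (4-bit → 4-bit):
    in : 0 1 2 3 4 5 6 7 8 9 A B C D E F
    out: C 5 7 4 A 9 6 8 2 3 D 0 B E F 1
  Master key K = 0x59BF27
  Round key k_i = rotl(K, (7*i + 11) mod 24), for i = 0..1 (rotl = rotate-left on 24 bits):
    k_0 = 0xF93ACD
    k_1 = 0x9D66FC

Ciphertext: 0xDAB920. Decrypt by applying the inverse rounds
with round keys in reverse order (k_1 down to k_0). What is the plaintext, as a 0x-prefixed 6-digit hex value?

0x9229B8

s_0 = ciphertext = 0xDAB920
s_1 = InvRound(s_0, k_1) = 0x9B8DAB
s_2 = InvRound(s_1, k_0) = 0x9229B8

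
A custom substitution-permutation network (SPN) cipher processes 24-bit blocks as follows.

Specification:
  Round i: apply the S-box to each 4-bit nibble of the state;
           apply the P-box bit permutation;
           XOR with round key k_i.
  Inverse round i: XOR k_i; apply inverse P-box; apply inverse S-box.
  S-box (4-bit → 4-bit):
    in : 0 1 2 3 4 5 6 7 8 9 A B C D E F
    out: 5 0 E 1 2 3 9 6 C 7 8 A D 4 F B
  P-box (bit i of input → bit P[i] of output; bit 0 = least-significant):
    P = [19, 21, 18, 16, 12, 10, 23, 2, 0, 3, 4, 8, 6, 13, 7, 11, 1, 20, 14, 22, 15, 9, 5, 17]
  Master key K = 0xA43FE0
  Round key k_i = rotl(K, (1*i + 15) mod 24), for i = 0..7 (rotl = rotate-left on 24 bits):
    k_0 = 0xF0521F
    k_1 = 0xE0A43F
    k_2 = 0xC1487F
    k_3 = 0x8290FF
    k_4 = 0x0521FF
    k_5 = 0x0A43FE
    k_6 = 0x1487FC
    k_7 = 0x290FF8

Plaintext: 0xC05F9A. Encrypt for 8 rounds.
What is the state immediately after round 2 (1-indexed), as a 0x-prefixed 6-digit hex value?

0x40AA05

s_0 = plaintext = 0xC05F9A
s_1 = Round(s_0, k_0) = 0x73A774
s_2 = Round(s_1, k_1) = 0x40AA05
s_3 = Round(s_2, k_2) = 0x69137D
s_4 = Round(s_3, k_3) = 0x1454FC
s_5 = Round(s_4, k_4) = 0x1815B3
s_6 = Round(s_5, k_5) = 0x4207F3
s_7 = Round(s_6, k_6) = 0x4CD120
s_8 = Round(s_7, k_7) = 0xE5497E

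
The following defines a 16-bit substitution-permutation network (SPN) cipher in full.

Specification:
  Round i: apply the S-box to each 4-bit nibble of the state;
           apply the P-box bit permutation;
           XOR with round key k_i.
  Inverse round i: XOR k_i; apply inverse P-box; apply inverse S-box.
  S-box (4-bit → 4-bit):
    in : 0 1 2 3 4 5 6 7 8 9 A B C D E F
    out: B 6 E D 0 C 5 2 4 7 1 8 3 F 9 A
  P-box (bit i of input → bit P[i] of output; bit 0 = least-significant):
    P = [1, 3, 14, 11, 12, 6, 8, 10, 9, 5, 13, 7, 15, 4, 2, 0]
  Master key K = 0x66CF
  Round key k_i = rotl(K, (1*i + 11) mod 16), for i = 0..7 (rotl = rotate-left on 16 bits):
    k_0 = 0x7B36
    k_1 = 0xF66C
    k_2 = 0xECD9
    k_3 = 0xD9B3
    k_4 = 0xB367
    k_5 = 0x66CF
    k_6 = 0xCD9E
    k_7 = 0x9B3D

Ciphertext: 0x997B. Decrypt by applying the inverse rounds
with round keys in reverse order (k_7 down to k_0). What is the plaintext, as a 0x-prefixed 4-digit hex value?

0x057B

s_0 = ciphertext = 0x997B
s_1 = InvRound(s_0, k_7) = 0x8A7A
s_2 = InvRound(s_1, k_6) = 0x8028
s_3 = InvRound(s_2, k_5) = 0x3DF6
s_4 = InvRound(s_3, k_4) = 0x0EBB
s_5 = InvRound(s_4, k_3) = 0xAA31
s_6 = InvRound(s_5, k_2) = 0x40F1
s_7 = InvRound(s_6, k_1) = 0xD3E7
s_8 = InvRound(s_7, k_0) = 0x057B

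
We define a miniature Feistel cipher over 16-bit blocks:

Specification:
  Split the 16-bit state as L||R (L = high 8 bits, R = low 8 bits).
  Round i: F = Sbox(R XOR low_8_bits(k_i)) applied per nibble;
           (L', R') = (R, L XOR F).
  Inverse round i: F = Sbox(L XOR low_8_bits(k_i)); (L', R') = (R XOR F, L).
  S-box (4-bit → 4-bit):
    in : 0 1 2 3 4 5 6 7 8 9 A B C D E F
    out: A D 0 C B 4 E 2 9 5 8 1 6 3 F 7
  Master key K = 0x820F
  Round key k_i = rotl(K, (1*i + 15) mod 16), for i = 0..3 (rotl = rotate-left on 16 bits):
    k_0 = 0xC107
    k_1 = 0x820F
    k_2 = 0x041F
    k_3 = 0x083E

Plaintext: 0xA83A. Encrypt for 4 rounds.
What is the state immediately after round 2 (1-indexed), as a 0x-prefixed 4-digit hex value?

s_0 = plaintext = 0xA83A
s_1 = Round(s_0, k_0) = 0x3A6B
s_2 = Round(s_1, k_1) = 0x6BD1
s_3 = Round(s_2, k_2) = 0xD104
s_4 = Round(s_3, k_3) = 0x0419

0x6BD1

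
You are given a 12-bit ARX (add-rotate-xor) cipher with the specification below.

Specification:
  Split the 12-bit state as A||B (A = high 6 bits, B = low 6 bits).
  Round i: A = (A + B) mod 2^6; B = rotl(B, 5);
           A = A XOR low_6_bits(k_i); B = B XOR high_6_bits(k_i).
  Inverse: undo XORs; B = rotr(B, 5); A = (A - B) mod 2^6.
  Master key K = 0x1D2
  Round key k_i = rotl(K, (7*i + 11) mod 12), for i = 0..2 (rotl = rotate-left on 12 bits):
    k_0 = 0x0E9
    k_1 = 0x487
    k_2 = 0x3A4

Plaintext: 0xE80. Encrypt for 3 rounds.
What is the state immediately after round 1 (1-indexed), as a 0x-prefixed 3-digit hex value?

s_0 = plaintext = 0xE80
s_1 = Round(s_0, k_0) = 0x4C3
s_2 = Round(s_1, k_1) = 0x473
s_3 = Round(s_2, k_2) = 0x837

0x4C3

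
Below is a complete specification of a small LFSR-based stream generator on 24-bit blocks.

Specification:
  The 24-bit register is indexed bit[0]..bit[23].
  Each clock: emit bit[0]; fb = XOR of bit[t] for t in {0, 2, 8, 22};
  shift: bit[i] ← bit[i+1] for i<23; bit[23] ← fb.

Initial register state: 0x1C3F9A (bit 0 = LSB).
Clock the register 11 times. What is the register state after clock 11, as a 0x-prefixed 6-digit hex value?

0xD7E387

reg_0 = 0x1C3F9A
clock 1: out=0, reg = 0x8E1FCD
clock 2: out=1, reg = 0xC70FE6
clock 3: out=0, reg = 0xE387F3
clock 4: out=1, reg = 0xF1C3F9
clock 5: out=1, reg = 0xF8E1FC
clock 6: out=0, reg = 0xFC70FE
clock 7: out=0, reg = 0x7E387F
clock 8: out=1, reg = 0xBF1C3F
clock 9: out=1, reg = 0x5F8E1F
clock 10: out=1, reg = 0xAFC70F
clock 11: out=1, reg = 0xD7E387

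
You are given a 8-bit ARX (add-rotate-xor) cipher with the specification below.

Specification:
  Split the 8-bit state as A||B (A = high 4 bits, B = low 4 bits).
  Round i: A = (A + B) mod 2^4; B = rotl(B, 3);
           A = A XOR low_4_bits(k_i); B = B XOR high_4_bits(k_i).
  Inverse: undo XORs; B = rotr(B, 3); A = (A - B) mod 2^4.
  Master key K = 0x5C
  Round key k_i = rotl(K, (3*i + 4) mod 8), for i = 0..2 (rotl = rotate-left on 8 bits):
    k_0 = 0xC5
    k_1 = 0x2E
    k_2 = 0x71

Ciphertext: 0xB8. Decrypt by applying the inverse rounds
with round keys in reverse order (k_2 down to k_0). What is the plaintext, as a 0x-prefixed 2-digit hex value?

s_0 = ciphertext = 0xB8
s_1 = InvRound(s_0, k_2) = 0xBF
s_2 = InvRound(s_1, k_1) = 0xAB
s_3 = InvRound(s_2, k_0) = 0x1E

0x1E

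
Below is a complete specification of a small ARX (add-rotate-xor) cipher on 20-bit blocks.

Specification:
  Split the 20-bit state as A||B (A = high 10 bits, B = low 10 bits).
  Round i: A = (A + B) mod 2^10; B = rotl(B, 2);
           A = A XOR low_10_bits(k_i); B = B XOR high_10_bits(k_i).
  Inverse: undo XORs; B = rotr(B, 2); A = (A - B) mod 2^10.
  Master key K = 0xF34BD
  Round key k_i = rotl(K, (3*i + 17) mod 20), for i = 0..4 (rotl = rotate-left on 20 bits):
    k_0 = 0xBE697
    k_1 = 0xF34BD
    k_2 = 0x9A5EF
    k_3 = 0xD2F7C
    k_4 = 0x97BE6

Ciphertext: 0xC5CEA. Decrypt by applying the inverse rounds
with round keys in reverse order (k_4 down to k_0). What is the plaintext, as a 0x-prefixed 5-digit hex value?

s_0 = ciphertext = 0xC5CEA
s_1 = InvRound(s_0, k_4) = 0x110AD
s_2 = InvRound(s_1, k_3) = 0x0FEF9
s_3 = InvRound(s_2, k_2) = 0x6B024
s_4 = InvRound(s_3, k_1) = 0xC5DFA
s_5 = InvRound(s_4, k_0) = 0x703C0

0x703C0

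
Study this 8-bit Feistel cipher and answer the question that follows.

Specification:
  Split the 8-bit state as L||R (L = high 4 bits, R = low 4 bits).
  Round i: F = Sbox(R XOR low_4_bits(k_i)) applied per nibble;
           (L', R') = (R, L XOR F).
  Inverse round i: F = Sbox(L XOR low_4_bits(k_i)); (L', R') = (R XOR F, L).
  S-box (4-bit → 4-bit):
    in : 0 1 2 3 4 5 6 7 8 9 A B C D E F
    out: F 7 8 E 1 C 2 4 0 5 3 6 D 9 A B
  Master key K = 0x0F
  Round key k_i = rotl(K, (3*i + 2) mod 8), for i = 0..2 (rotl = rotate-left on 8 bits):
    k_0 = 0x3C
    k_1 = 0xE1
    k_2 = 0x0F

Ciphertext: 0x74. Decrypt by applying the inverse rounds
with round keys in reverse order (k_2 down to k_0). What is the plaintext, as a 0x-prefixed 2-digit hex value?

s_0 = ciphertext = 0x74
s_1 = InvRound(s_0, k_2) = 0x47
s_2 = InvRound(s_1, k_1) = 0xB4
s_3 = InvRound(s_2, k_0) = 0x0B

0x0B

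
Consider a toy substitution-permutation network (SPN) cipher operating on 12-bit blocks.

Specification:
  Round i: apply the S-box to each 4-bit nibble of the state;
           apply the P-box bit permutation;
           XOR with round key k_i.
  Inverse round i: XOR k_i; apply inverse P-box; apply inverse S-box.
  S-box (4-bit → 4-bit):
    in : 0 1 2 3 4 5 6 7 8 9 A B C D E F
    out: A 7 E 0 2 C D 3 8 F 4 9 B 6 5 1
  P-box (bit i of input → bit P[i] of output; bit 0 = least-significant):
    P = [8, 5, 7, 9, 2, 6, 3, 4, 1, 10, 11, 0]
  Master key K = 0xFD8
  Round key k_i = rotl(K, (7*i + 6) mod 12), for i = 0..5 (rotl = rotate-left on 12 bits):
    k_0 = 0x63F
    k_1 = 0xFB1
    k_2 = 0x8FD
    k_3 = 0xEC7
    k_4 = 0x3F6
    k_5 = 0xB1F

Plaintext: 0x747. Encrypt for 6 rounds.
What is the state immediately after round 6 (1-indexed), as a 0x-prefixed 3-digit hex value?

0x90F

s_0 = plaintext = 0x747
s_1 = Round(s_0, k_0) = 0x35D
s_2 = Round(s_1, k_1) = 0xF09
s_3 = Round(s_2, k_2) = 0xB0F
s_4 = Round(s_3, k_3) = 0xF94
s_5 = Round(s_4, k_4) = 0x388
s_6 = Round(s_5, k_5) = 0x90F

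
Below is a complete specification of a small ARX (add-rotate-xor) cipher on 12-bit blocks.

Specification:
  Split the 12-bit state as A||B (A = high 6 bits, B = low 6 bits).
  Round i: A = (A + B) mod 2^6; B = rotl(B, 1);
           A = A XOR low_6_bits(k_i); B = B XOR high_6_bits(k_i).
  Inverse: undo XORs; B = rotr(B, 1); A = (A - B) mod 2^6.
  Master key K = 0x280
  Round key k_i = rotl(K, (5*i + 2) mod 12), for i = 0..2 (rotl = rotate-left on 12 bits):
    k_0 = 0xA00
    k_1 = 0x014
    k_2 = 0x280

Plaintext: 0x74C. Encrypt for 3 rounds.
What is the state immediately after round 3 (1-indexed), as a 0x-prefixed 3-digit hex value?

0xB89

s_0 = plaintext = 0x74C
s_1 = Round(s_0, k_0) = 0xA70
s_2 = Round(s_1, k_1) = 0x361
s_3 = Round(s_2, k_2) = 0xB89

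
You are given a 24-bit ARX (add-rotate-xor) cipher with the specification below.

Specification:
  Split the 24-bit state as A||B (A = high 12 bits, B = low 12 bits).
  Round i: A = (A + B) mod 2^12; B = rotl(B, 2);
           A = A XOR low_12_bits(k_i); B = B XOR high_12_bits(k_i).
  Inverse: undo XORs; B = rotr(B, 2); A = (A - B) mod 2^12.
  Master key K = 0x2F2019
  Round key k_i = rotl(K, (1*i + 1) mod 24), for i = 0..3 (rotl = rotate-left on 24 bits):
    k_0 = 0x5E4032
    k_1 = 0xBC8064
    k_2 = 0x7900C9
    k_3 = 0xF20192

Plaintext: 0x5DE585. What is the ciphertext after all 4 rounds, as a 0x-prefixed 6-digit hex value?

s_0 = plaintext = 0x5DE585
s_1 = Round(s_0, k_0) = 0xB513F1
s_2 = Round(s_1, k_1) = 0xF2640C
s_3 = Round(s_2, k_2) = 0x3FB7A1
s_4 = Round(s_3, k_3) = 0xA0E1A5

0xA0E1A5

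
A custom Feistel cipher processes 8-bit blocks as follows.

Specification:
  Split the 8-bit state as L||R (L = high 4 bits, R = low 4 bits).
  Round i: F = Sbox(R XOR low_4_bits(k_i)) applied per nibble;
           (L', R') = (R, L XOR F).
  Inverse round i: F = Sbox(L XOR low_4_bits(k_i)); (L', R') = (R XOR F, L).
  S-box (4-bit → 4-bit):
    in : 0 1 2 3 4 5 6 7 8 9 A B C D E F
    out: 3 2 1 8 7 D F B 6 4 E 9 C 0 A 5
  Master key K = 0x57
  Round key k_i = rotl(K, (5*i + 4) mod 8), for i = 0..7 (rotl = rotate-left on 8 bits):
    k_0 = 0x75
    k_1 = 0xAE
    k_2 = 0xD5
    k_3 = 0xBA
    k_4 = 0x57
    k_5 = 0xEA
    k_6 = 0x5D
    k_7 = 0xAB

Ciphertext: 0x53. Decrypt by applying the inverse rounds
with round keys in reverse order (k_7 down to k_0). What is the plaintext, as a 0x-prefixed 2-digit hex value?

s_0 = ciphertext = 0x53
s_1 = InvRound(s_0, k_7) = 0x95
s_2 = InvRound(s_1, k_6) = 0x29
s_3 = InvRound(s_2, k_5) = 0xF2
s_4 = InvRound(s_3, k_4) = 0x4F
s_5 = InvRound(s_4, k_3) = 0x54
s_6 = InvRound(s_5, k_2) = 0x75
s_7 = InvRound(s_6, k_1) = 0x17
s_8 = InvRound(s_7, k_0) = 0x01

0x01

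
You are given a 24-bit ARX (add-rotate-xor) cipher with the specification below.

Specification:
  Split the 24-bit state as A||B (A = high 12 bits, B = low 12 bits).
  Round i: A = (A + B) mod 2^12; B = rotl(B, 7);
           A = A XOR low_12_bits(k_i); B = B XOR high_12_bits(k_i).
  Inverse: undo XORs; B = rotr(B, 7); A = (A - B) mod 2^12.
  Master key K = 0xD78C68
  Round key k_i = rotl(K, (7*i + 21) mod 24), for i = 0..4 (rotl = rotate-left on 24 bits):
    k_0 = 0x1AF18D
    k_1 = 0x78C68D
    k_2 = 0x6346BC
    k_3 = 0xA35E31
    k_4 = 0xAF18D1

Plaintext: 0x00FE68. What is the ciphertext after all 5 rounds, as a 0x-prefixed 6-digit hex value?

s_0 = plaintext = 0x00FE68
s_1 = Round(s_0, k_0) = 0xFFA5DC
s_2 = Round(s_1, k_1) = 0x35B9A2
s_3 = Round(s_2, k_2) = 0xA41779
s_4 = Round(s_3, k_3) = 0xF8B68E
s_5 = Round(s_4, k_4) = 0xEC8DC5

0xEC8DC5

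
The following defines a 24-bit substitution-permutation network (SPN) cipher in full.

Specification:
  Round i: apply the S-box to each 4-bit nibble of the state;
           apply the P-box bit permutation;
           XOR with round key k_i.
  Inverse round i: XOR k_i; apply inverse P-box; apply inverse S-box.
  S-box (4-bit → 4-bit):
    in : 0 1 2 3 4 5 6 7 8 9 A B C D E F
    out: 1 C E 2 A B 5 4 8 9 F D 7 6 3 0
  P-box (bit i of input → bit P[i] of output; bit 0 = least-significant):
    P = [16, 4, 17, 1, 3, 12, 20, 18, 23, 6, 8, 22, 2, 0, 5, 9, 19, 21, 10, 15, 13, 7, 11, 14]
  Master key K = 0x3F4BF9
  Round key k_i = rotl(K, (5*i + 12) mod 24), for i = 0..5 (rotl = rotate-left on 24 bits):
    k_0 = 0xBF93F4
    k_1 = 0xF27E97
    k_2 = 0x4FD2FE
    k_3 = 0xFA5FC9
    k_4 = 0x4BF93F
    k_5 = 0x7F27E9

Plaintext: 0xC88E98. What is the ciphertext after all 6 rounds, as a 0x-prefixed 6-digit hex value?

s_0 = plaintext = 0xC88E98
s_1 = Round(s_0, k_0) = 0x3B393E
s_2 = Round(s_1, k_1) = 0x3BEA06
s_3 = Round(s_2, k_2) = 0x845733
s_4 = Round(s_3, k_3) = 0xDA8CDC
s_5 = Round(s_4, k_4) = 0xF066EF
s_6 = Round(s_5, k_5) = 0xF736C5

0xF736C5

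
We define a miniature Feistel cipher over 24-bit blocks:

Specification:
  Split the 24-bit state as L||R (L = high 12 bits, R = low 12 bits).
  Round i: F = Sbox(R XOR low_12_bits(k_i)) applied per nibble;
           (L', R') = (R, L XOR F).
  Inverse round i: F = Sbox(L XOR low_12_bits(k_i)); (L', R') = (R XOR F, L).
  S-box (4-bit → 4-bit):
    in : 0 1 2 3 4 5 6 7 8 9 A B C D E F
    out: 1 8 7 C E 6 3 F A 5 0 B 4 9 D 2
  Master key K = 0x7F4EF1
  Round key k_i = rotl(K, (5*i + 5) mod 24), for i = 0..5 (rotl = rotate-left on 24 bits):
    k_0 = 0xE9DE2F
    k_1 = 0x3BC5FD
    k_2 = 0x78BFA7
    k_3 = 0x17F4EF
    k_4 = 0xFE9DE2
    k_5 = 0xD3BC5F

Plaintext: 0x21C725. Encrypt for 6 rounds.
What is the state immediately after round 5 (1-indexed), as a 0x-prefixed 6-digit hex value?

0x8D13C0

s_0 = plaintext = 0x21C725
s_1 = Round(s_0, k_0) = 0x72570C
s_2 = Round(s_1, k_1) = 0x70C00D
s_3 = Round(s_2, k_2) = 0x00D50C
s_4 = Round(s_3, k_3) = 0x50C8D1
s_5 = Round(s_4, k_4) = 0x8D13C0
s_6 = Round(s_5, k_5) = 0x3C0A83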